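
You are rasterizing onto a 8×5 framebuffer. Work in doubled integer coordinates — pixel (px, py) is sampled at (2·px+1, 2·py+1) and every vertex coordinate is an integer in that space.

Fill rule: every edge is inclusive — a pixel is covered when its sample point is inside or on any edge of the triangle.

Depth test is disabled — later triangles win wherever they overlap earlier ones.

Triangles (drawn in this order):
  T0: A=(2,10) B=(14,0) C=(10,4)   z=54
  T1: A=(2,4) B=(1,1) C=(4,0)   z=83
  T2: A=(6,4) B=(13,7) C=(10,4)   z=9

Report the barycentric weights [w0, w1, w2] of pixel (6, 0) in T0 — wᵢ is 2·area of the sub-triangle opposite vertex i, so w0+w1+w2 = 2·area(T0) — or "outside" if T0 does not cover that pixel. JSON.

T0:
  2·area = 8
  edge (2, 10)→(14, 0): d=(12,-10) inclusive
  edge (14, 0)→(10, 4): d=(-4,4) inclusive
  edge (10, 4)→(2, 10): d=(-8,6) inclusive
    (6,0)@(13, 1): e=[2,0,6] → #  [on edge]
    (7,0)@(15, 1): e=[22,-8,-6] → ·
    (5,1)@(11, 3): e=[6,0,2] → #  [on edge]
    (6,1)@(13, 3): e=[26,-8,-10] → ·
    (4,2)@(9, 5): e=[10,0,-2] → ·  [on edge]
    (5,2)@(11, 5): e=[30,-8,-14] → ·
    (3,3)@(7, 7): e=[14,0,-6] → ·  [on edge]
    (2,4)@(5, 9): e=[18,0,-10] → ·  [on edge]
  covered (2 px):
    · · · · · · # ·
    · · · · · # · ·
    · · · · · · · ·
    · · · · · · · ·
    · · · · · · · ·
T1:
  2·area = 10
  edge (2, 4)→(1, 1): d=(-1,-3) inclusive
  edge (1, 1)→(4, 0): d=(3,-1) inclusive
  edge (4, 0)→(2, 4): d=(-2,4) inclusive
    (0,0)@(1, 1): e=[0,0,10] → #  [on edge]
    (1,0)@(3, 1): e=[6,2,2] → #
    (2,0)@(5, 1): e=[12,4,-6] → ·
    (0,1)@(1, 3): e=[-2,6,6] → ·
    (1,1)@(3, 3): e=[4,8,-2] → ·
    (1,3)@(3, 7): e=[0,20,-10] → ·  [on edge]
  covered (2 px):
    # # · · · · · ·
    · · · · · · · ·
    · · · · · · · ·
    · · · · · · · ·
    · · · · · · · ·
T2:
  2·area = 12  (B↔C swapped to make it positive)
  edge (6, 4)→(10, 4): d=(4,0) inclusive
  edge (10, 4)→(13, 7): d=(3,3) inclusive
  edge (13, 7)→(6, 4): d=(-7,-3) inclusive
    (3,0)@(7, 1): e=[-12,0,24] → ·  [on edge]
    (4,1)@(9, 3): e=[-4,0,16] → ·  [on edge]
    (4,2)@(9, 5): e=[4,6,2] → #
    (5,2)@(11, 5): e=[4,0,8] → #  [on edge]
    (6,2)@(13, 5): e=[4,-6,14] → ·
    (4,3)@(9, 7): e=[12,12,-12] → ·
    (5,3)@(11, 7): e=[12,6,-6] → ·
    (6,3)@(13, 7): e=[12,0,0] → #  [on edge]
    (7,3)@(15, 7): e=[12,-6,6] → ·
    (6,4)@(13, 9): e=[20,6,-14] → ·
    (7,4)@(15, 9): e=[20,0,-8] → ·  [on edge]
  covered (3 px):
    · · · · · · · ·
    · · · · · · · ·
    · · · · # # · ·
    · · · · · · # ·
    · · · · · · · ·

Answer: [0,6,2]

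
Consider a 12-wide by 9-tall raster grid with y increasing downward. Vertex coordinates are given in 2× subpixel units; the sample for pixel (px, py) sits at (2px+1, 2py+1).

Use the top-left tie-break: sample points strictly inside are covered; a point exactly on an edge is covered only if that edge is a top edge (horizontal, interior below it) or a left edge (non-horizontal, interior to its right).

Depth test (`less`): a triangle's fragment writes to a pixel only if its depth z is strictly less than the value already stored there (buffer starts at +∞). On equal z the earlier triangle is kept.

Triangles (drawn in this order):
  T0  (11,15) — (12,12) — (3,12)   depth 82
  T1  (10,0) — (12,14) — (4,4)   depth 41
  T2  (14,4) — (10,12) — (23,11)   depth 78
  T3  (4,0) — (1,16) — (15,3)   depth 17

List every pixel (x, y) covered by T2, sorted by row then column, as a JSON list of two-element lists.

T0:
  2·area = 27  (B↔C swapped to make it positive)
  edge (11, 15)→(3, 12): d=(-8,-3) top-left  bias=+0
  edge (3, 12)→(12, 12): d=(9,0) top-left  bias=+0
  edge (12, 12)→(11, 15): d=(-1,3) right/bottom  bias=-1
    (7,1)@(15, 3): e=[108,-81,0] → ·  [on edge]
    (6,4)@(13, 9): e=[54,-27,0] → ·  [on edge]
    (3,6)@(7, 13): e=[4,9,14] → #
    (4,6)@(9, 13): e=[10,9,8] → #
    (5,6)@(11, 13): e=[16,9,2] → #
    (6,6)@(13, 13): e=[22,9,-4] → ·
    (3,7)@(7, 15): e=[-12,27,12] → ·
    (4,7)@(9, 15): e=[-6,27,6] → ·
    (5,7)@(11, 15): e=[0,27,0] → ·  [on edge]
  covered (3 px):
    · · · · · · · · · · · ·
    · · · · · · · · · · · ·
    · · · · · · · · · · · ·
    · · · · · · · · · · · ·
    · · · · · · · · · · · ·
    · · · · · · · · · · · ·
    · · · # # # · · · · · ·
    · · · · · · · · · · · ·
    · · · · · · · · · · · ·
T1:
  2·area = 92
  edge (10, 0)→(12, 14): d=(2,14) right/bottom  bias=-1
  edge (12, 14)→(4, 4): d=(-8,-10) top-left  bias=+0
  edge (4, 4)→(10, 0): d=(6,-4) top-left  bias=+0
    (4,0)@(9, 1): e=[16,74,2] → #
    (5,0)@(11, 1): e=[-12,94,10] → ·
    (3,1)@(7, 3): e=[48,38,6] → #
    (5,1)@(11, 3): e=[-8,78,22] → ·
    (2,2)@(5, 5): e=[80,2,10] → #
    (5,2)@(11, 5): e=[-4,62,34] → ·
    (2,3)@(5, 7): e=[84,-14,22] → ·
    (3,3)@(7, 7): e=[56,6,30] → #
    (5,3)@(11, 7): e=[0,46,46] → ·  [on edge]
    (3,4)@(7, 9): e=[60,-10,42] → ·
    (4,4)@(9, 9): e=[32,10,50] → #
    (5,4)@(11, 9): e=[4,30,58] → #
  covered (11 px):
    · · · · # · · · · · · ·
    · · · # # · · · · · · ·
    · · # # # · · · · · · ·
    · · · # # · · · · · · ·
    · · · · # # · · · · · ·
    · · · · · # · · · · · ·
    · · · · · · · · · · · ·
    · · · · · · · · · · · ·
    · · · · · · · · · · · ·
T2:
  2·area = 100  (B↔C swapped to make it positive)
  edge (14, 4)→(23, 11): d=(9,7) right/bottom  bias=-1
  edge (23, 11)→(10, 12): d=(-13,1) right/bottom  bias=-1
  edge (10, 12)→(14, 4): d=(4,-8) top-left  bias=+0
    (7,2)@(15, 5): e=[2,86,12] → #
    (8,2)@(17, 5): e=[-12,84,28] → ·
    (6,3)@(13, 7): e=[34,62,4] → #
    (8,3)@(17, 7): e=[6,58,36] → #
    (9,3)@(19, 7): e=[-8,56,52] → ·
    (6,4)@(13, 9): e=[52,36,12] → #
    (9,4)@(19, 9): e=[10,30,60] → #
    (10,4)@(21, 9): e=[-4,28,76] → ·
    (5,5)@(11, 11): e=[84,12,4] → #
    (10,5)@(21, 11): e=[14,2,84] → #
    (11,5)@(23, 11): e=[0,0,100] → ·  [on edge]
    (5,6)@(11, 13): e=[102,-14,12] → ·
  covered (14 px):
    · · · · · · · · · · · ·
    · · · · · · · · · · · ·
    · · · · · · · # · · · ·
    · · · · · · # # # · · ·
    · · · · · · # # # # · ·
    · · · · · # # # # # # ·
    · · · · · · · · · · · ·
    · · · · · · · · · · · ·
    · · · · · · · · · · · ·
T3:
  2·area = 185  (B↔C swapped to make it positive)
  edge (4, 0)→(15, 3): d=(11,3) right/bottom  bias=-1
  edge (15, 3)→(1, 16): d=(-14,13) right/bottom  bias=-1
  edge (1, 16)→(4, 0): d=(3,-16) top-left  bias=+0
    (2,0)@(5, 1): e=[8,158,19] → #
    (3,0)@(7, 1): e=[2,132,51] → #
    (4,0)@(9, 1): e=[-4,106,83] → ·
    (2,1)@(5, 3): e=[30,130,25] → #
    (4,1)@(9, 3): e=[18,78,89] → #
    (5,1)@(11, 3): e=[12,52,121] → #
    (6,1)@(13, 3): e=[6,26,153] → #
    (7,1)@(15, 3): e=[0,0,185] → ·  [on edge]
    (2,2)@(5, 5): e=[52,102,31] → #
    (6,2)@(13, 5): e=[28,-2,159] → ·
    (1,3)@(3, 7): e=[80,100,5] → #
    (5,3)@(11, 7): e=[56,-4,133] → ·
  covered (21 px):
    · · # # · · · · · · · ·
    · · # # # # # · · · · ·
    · · # # # # · · · · · ·
    · # # # # · · · · · · ·
    · # # # · · · · · · · ·
    · # # · · · · · · · · ·
    · # · · · · · · · · · ·
    · · · · · · · · · · · ·
    · · · · · · · · · · · ·

Result: [[7,2],[6,3],[7,3],[8,3],[6,4],[7,4],[8,4],[9,4],[5,5],[6,5],[7,5],[8,5],[9,5],[10,5]]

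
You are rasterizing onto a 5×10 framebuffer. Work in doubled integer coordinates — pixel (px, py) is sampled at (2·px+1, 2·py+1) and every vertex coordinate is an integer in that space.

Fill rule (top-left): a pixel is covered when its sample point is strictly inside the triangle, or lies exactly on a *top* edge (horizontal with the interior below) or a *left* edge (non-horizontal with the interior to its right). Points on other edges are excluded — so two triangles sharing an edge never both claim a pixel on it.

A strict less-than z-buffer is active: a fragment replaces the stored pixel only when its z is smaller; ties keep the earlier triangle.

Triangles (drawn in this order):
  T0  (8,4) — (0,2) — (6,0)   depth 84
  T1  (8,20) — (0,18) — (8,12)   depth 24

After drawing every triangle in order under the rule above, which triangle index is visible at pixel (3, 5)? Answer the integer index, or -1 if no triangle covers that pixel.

T0:
  2·area = 28
  edge (8, 4)→(0, 2): d=(-8,-2) top-left  bias=+0
  edge (0, 2)→(6, 0): d=(6,-2) top-left  bias=+0
  edge (6, 0)→(8, 4): d=(2,4) right/bottom  bias=-1
    (1,0)@(3, 1): e=[14,0,14] → #  [on edge]
    (2,0)@(5, 1): e=[18,4,6] → #
    (3,0)@(7, 1): e=[22,8,-2] → ·
    (1,1)@(3, 3): e=[-2,12,18] → ·
    (2,1)@(5, 3): e=[2,16,10] → #
    (3,1)@(7, 3): e=[6,20,2] → #
    (4,1)@(9, 3): e=[10,24,-6] → ·
    (2,2)@(5, 5): e=[-14,28,14] → ·
    (3,2)@(7, 5): e=[-10,32,6] → ·
  covered (4 px):
    · # # · ·
    · · # # ·
    · · · · ·
    · · · · ·
    · · · · ·
    · · · · ·
    · · · · ·
    · · · · ·
    · · · · ·
    · · · · ·
T1:
  2·area = 64
  edge (8, 20)→(0, 18): d=(-8,-2) top-left  bias=+0
  edge (0, 18)→(8, 12): d=(8,-6) top-left  bias=+0
  edge (8, 12)→(8, 20): d=(0,8) right/bottom  bias=-1
    (3,6)@(7, 13): e=[54,2,8] → #
    (4,6)@(9, 13): e=[58,14,-8] → ·
    (2,7)@(5, 15): e=[34,6,24] → #
    (4,7)@(9, 15): e=[42,30,-8] → ·
    (1,8)@(3, 17): e=[14,10,40] → #
    (4,8)@(9, 17): e=[26,46,-8] → ·
    (1,9)@(3, 19): e=[-2,26,40] → ·
    (2,9)@(5, 19): e=[2,38,24] → #
    (4,9)@(9, 19): e=[10,62,-8] → ·
  covered (8 px):
    · · · · ·
    · · · · ·
    · · · · ·
    · · · · ·
    · · · · ·
    · · · · ·
    · · · # ·
    · · # # ·
    · # # # ·
    · · # # ·

Z-buffer (winner per pixel, '.' = empty):
  . 0 0 . .
  . . 0 0 .
  . . . . .
  . . . . .
  . . . . .
  . . . . .
  . . . 1 .
  . . 1 1 .
  . 1 1 1 .
  . . 1 1 .

Answer: -1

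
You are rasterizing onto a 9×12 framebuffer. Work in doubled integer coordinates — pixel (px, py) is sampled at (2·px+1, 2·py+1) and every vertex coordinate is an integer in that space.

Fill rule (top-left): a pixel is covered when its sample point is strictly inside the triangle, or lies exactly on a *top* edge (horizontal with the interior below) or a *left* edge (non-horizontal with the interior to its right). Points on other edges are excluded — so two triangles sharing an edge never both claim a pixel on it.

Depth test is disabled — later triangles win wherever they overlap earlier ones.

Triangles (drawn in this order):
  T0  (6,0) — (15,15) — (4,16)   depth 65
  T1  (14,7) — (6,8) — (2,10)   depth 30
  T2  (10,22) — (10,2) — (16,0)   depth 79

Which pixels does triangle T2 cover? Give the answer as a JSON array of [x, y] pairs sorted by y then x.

T0:
  2·area = 174
  edge (6, 0)→(15, 15): d=(9,15) right/bottom  bias=-1
  edge (15, 15)→(4, 16): d=(-11,1) right/bottom  bias=-1
  edge (4, 16)→(6, 0): d=(2,-16) top-left  bias=+0
    (3,1)@(7, 3): e=[12,140,22] → █
    (4,1)@(9, 3): e=[-18,138,54] → ·
    (3,2)@(7, 5): e=[30,118,26] → █
    (4,2)@(9, 5): e=[0,116,58] → ·  [on edge]
    (3,3)@(7, 7): e=[48,96,30] → █
    (4,3)@(9, 7): e=[18,94,62] → █
    (5,3)@(11, 7): e=[-12,92,94] → ·
    (2,4)@(5, 9): e=[96,76,2] → █
    (5,4)@(11, 9): e=[6,70,98] → █
    (6,4)@(13, 9): e=[-24,68,130] → ·
    (2,5)@(5, 11): e=[114,54,6] → █
    (6,5)@(13, 11): e=[-6,46,134] → ·
    (7,7)@(15, 15): e=[0,0,174] → ·  [on edge]
  covered (22 px):
    · · · · · · · · ·
    · · · █ · · · · ·
    · · · █ · · · · ·
    · · · █ █ · · · ·
    · · █ █ █ █ · · ·
    · · █ █ █ █ · · ·
    · · █ █ █ █ █ · ·
    · · █ █ █ █ █ · ·
    · · · · · · · · ·
    · · · · · · · · ·
    · · · · · · · · ·
    · · · · · · · · ·
T1:
  2·area = 12  (B↔C swapped to make it positive)
  edge (14, 7)→(2, 10): d=(-12,3) right/bottom  bias=-1
  edge (2, 10)→(6, 8): d=(4,-2) top-left  bias=+0
  edge (6, 8)→(14, 7): d=(8,-1) top-left  bias=+0
    (2,4)@(5, 9): e=[3,2,7] → █
    (3,4)@(7, 9): e=[-3,6,9] → ·
    (2,5)@(5, 11): e=[-21,10,23] → ·
  covered (1 px):
    · · · · · · · · ·
    · · · · · · · · ·
    · · · · · · · · ·
    · · · · · · · · ·
    · · █ · · · · · ·
    · · · · · · · · ·
    · · · · · · · · ·
    · · · · · · · · ·
    · · · · · · · · ·
    · · · · · · · · ·
    · · · · · · · · ·
    · · · · · · · · ·
T2:
  2·area = 120
  edge (10, 22)→(10, 2): d=(0,-20) top-left  bias=+0
  edge (10, 2)→(16, 0): d=(6,-2) top-left  bias=+0
  edge (16, 0)→(10, 22): d=(-6,22) right/bottom  bias=-1
    (6,0)@(13, 1): e=[60,0,60] → █  [on edge]
    (7,0)@(15, 1): e=[100,4,16] → █
    (8,0)@(17, 1): e=[140,8,-28] → ·
    (3,1)@(7, 3): e=[-60,0,180] → ·  [on edge]
    (5,1)@(11, 3): e=[20,8,92] → █
    (8,1)@(17, 3): e=[140,20,-40] → ·
    (0,2)@(1, 5): e=[-180,0,300] → ·  [on edge]
    (5,2)@(11, 5): e=[20,20,80] → █
    (7,2)@(15, 5): e=[100,28,-8] → ·
    (5,3)@(11, 7): e=[20,32,68] → █
    (7,3)@(15, 7): e=[100,40,-20] → ·
    (5,4)@(11, 9): e=[20,44,56] → █
    (6,5)@(13, 11): e=[60,60,0] → ·  [on edge]
  covered (15 px):
    · · · · · · █ █ ·
    · · · · · █ █ █ ·
    · · · · · █ █ · ·
    · · · · · █ █ · ·
    · · · · · █ █ · ·
    · · · · · █ · · ·
    · · · · · █ · · ·
    · · · · · █ · · ·
    · · · · · █ · · ·
    · · · · · · · · ·
    · · · · · · · · ·
    · · · · · · · · ·

Final: [[6,0],[7,0],[5,1],[6,1],[7,1],[5,2],[6,2],[5,3],[6,3],[5,4],[6,4],[5,5],[5,6],[5,7],[5,8]]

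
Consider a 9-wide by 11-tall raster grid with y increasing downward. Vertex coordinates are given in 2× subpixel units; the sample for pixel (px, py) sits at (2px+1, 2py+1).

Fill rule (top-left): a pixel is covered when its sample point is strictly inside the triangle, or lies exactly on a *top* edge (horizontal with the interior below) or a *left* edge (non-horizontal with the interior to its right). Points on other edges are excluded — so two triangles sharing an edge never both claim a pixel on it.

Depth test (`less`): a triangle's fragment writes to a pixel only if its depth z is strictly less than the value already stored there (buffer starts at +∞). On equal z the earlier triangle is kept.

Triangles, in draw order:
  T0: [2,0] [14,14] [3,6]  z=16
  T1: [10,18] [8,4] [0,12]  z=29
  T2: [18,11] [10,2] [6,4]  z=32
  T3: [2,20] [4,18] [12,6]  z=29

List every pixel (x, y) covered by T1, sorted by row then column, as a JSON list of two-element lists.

T0:
  2·area = 58
  edge (2, 0)→(14, 14): d=(12,14) right/bottom  bias=-1
  edge (14, 14)→(3, 6): d=(-11,-8) top-left  bias=+0
  edge (3, 6)→(2, 0): d=(-1,-6) top-left  bias=+0
    (1,1)@(3, 3): e=[22,33,3] → █
    (2,1)@(5, 3): e=[-6,49,15] → ·
    (1,2)@(3, 5): e=[46,11,1] → █
    (2,2)@(5, 5): e=[18,27,13] → █
    (3,2)@(7, 5): e=[-10,43,25] → ·
    (1,3)@(3, 7): e=[70,-11,-1] → ·
    (2,3)@(5, 7): e=[42,5,11] → █
    (3,3)@(7, 7): e=[14,21,23] → █
    (4,3)@(9, 7): e=[-14,37,35] → ·
    (2,4)@(5, 9): e=[66,-17,9] → ·
    (3,4)@(7, 9): e=[38,-1,21] → ·
    (4,4)@(9, 9): e=[10,15,33] → █
  covered (8 px):
    · · · · · · · · ·
    · █ · · · · · · ·
    · █ █ · · · · · ·
    · · █ █ · · · · ·
    · · · · █ · · · ·
    · · · · · █ · · ·
    · · · · · · █ · ·
    · · · · · · · · ·
    · · · · · · · · ·
    · · · · · · · · ·
    · · · · · · · · ·
T1:
  2·area = 128  (B↔C swapped to make it positive)
  edge (10, 18)→(0, 12): d=(-10,-6) top-left  bias=+0
  edge (0, 12)→(8, 4): d=(8,-8) top-left  bias=+0
  edge (8, 4)→(10, 18): d=(2,14) right/bottom  bias=-1
    (5,0)@(11, 1): e=[176,0,-48] → ·  [on edge]
    (4,1)@(9, 3): e=[144,0,-16] → ·  [on edge]
    (3,2)@(7, 5): e=[112,0,16] → █  [on edge]
    (4,2)@(9, 5): e=[124,16,-12] → ·
    (2,3)@(5, 7): e=[80,0,48] → █  [on edge]
    (4,3)@(9, 7): e=[104,32,-8] → ·
    (1,4)@(3, 9): e=[48,0,80] → █  [on edge]
    (4,4)@(9, 9): e=[84,48,-4] → ·
    (0,5)@(1, 11): e=[16,0,112] → █  [on edge]
    (4,5)@(9, 11): e=[64,64,0] → ·  [on edge]
    (0,6)@(1, 13): e=[-4,16,116] → ·
    (1,6)@(3, 13): e=[8,32,88] → █
    (2,7)@(5, 15): e=[0,64,64] → █  [on edge]
    (7,10)@(15, 21): e=[0,192,-64] → ·  [on edge]
  covered (18 px):
    · · · · · · · · ·
    · · · · · · · · ·
    · · · █ · · · · ·
    · · █ █ · · · · ·
    · █ █ █ · · · · ·
    █ █ █ █ · · · · ·
    · █ █ █ █ · · · ·
    · · █ █ █ · · · ·
    · · · · █ · · · ·
    · · · · · · · · ·
    · · · · · · · · ·
T2:
  2·area = 52  (B↔C swapped to make it positive)
  edge (18, 11)→(6, 4): d=(-12,-7) top-left  bias=+0
  edge (6, 4)→(10, 2): d=(4,-2) top-left  bias=+0
  edge (10, 2)→(18, 11): d=(8,9) right/bottom  bias=-1
    (4,1)@(9, 3): e=[33,2,17] → █
    (5,1)@(11, 3): e=[47,6,-1] → ·
    (4,2)@(9, 5): e=[9,10,33] → █
    (5,2)@(11, 5): e=[23,14,15] → █
    (6,2)@(13, 5): e=[37,18,-3] → ·
    (4,3)@(9, 7): e=[-15,18,49] → ·
    (5,3)@(11, 7): e=[-1,22,31] → ·
    (6,3)@(13, 7): e=[13,26,13] → █
    (7,3)@(15, 7): e=[27,30,-5] → ·
    (6,4)@(13, 9): e=[-11,34,29] → ·
    (7,4)@(15, 9): e=[3,38,11] → █
    (8,4)@(17, 9): e=[17,42,-7] → ·
  covered (5 px):
    · · · · · · · · ·
    · · · · █ · · · ·
    · · · · █ █ · · ·
    · · · · · · █ · ·
    · · · · · · · █ ·
    · · · · · · · · ·
    · · · · · · · · ·
    · · · · · · · · ·
    · · · · · · · · ·
    · · · · · · · · ·
    · · · · · · · · ·
T3:
  2·area = 8  (B↔C swapped to make it positive)
  edge (2, 20)→(12, 6): d=(10,-14) top-left  bias=+0
  edge (12, 6)→(4, 18): d=(-8,12) right/bottom  bias=-1
  edge (4, 18)→(2, 20): d=(-2,2) right/bottom  bias=-1
    (8,2)@(17, 5): e=[60,-52,0] → ·  [on edge]
    (7,3)@(15, 7): e=[52,-44,0] → ·  [on edge]
    (6,4)@(13, 9): e=[44,-36,0] → ·  [on edge]
    (5,5)@(11, 11): e=[36,-28,0] → ·  [on edge]
    (3,6)@(7, 13): e=[0,4,4] → █  [on edge]
    (4,6)@(9, 13): e=[28,-20,0] → ·  [on edge]
    (3,7)@(7, 15): e=[20,-12,0] → ·  [on edge]
    (2,8)@(5, 17): e=[12,-4,0] → ·  [on edge]
    (1,9)@(3, 19): e=[4,4,0] → ·  [on edge]
    (0,10)@(1, 21): e=[-4,12,0] → ·  [on edge]
  covered (1 px):
    · · · · · · · · ·
    · · · · · · · · ·
    · · · · · · · · ·
    · · · · · · · · ·
    · · · · · · · · ·
    · · · · · · · · ·
    · · · █ · · · · ·
    · · · · · · · · ·
    · · · · · · · · ·
    · · · · · · · · ·
    · · · · · · · · ·

Final: [[3,2],[2,3],[3,3],[1,4],[2,4],[3,4],[0,5],[1,5],[2,5],[3,5],[1,6],[2,6],[3,6],[4,6],[2,7],[3,7],[4,7],[4,8]]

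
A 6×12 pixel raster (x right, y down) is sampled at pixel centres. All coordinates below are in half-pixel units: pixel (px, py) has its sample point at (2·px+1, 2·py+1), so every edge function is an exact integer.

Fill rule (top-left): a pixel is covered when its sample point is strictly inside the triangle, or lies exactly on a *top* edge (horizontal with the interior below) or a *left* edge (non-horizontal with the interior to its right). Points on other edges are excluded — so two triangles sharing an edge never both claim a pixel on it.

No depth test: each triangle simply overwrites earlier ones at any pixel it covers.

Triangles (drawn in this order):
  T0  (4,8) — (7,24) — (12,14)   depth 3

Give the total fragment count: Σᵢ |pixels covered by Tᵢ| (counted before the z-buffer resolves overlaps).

T0:
  2·area = 110  (B↔C swapped to make it positive)
  edge (4, 8)→(12, 14): d=(8,6) right/bottom  bias=-1
  edge (12, 14)→(7, 24): d=(-5,10) right/bottom  bias=-1
  edge (7, 24)→(4, 8): d=(-3,-16) top-left  bias=+0
    (2,4)@(5, 9): e=[2,95,13] → █
    (3,4)@(7, 9): e=[-10,75,45] → ·
    (2,5)@(5, 11): e=[18,85,7] → █
    (3,5)@(7, 11): e=[6,65,39] → █
    (4,5)@(9, 11): e=[-6,45,71] → ·
    (2,6)@(5, 13): e=[34,75,1] → █
    (4,6)@(9, 13): e=[10,35,65] → █
    (5,6)@(11, 13): e=[-2,15,97] → ·
    (2,7)@(5, 15): e=[50,65,-5] → ·
    (3,7)@(7, 15): e=[38,45,27] → █
    (5,7)@(11, 15): e=[14,5,91] → █
    (3,8)@(7, 17): e=[54,35,21] → █
  covered (15 px):
    · · · · · ·
    · · · · · ·
    · · · · · ·
    · · · · · ·
    · · █ · · ·
    · · █ █ · ·
    · · █ █ █ ·
    · · · █ █ █
    · · · █ █ ·
    · · · █ █ ·
    · · · █ · ·
    · · · █ · ·

Answer: 15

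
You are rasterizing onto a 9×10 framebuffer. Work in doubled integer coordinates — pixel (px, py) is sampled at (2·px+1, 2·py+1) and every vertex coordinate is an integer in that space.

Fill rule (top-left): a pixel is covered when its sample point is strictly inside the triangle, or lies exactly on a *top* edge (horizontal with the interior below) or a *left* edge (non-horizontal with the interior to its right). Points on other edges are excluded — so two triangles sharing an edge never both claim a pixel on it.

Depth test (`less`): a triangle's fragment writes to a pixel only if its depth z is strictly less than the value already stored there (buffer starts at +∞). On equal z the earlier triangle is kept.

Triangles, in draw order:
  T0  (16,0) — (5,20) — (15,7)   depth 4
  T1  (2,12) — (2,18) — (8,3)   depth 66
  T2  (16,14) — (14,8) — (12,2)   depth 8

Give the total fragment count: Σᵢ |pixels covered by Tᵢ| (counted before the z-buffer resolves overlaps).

T0:
  2·area = 57  (B↔C swapped to make it positive)
  edge (16, 0)→(15, 7): d=(-1,7) right/bottom  bias=-1
  edge (15, 7)→(5, 20): d=(-10,13) right/bottom  bias=-1
  edge (5, 20)→(16, 0): d=(11,-20) top-left  bias=+0
    (7,1)@(15, 3): e=[4,40,13] → X
    (8,1)@(17, 3): e=[-10,14,53] → .
    (7,2)@(15, 5): e=[2,20,35] → X
    (8,2)@(17, 5): e=[-12,-6,75] → .
    (6,3)@(13, 7): e=[14,26,17] → X
    (7,3)@(15, 7): e=[0,0,57] → .  [on edge]
    (6,4)@(13, 9): e=[12,6,39] → X
    (7,4)@(15, 9): e=[-2,-20,79] → .
    (5,5)@(11, 11): e=[24,12,21] → X
    (6,5)@(13, 11): e=[10,-14,61] → .
    (4,6)@(9, 13): e=[36,18,3] → X
    (5,6)@(11, 13): e=[22,-8,43] → .
  covered (7 px):
    . . . . . . . . .
    . . . . . . . X .
    . . . . . . . X .
    . . . . . . X . .
    . . . . . . X . .
    . . . . . X . . .
    . . . . X . . . .
    . . . . . . . . .
    . . . X . . . . .
    . . . . . . . . .
T1:
  2·area = 36  (B↔C swapped to make it positive)
  edge (2, 12)→(8, 3): d=(6,-9) top-left  bias=+0
  edge (8, 3)→(2, 18): d=(-6,15) right/bottom  bias=-1
  edge (2, 18)→(2, 12): d=(0,-6) top-left  bias=+0
    (3,2)@(7, 5): e=[3,3,30] → X
    (4,2)@(9, 5): e=[21,-27,42] → .
    (3,3)@(7, 7): e=[15,-9,30] → .
    (2,4)@(5, 9): e=[9,9,18] → X
    (3,4)@(7, 9): e=[27,-21,30] → .
    (1,5)@(3, 11): e=[3,27,6] → X
    (2,5)@(5, 11): e=[21,-3,18] → .
    (1,6)@(3, 13): e=[15,15,6] → X
    (2,6)@(5, 13): e=[33,-15,18] → .
    (1,7)@(3, 15): e=[27,3,6] → X
    (2,7)@(5, 15): e=[45,-27,18] → .
    (1,8)@(3, 17): e=[39,-9,6] → .
  covered (5 px):
    . . . . . . . . .
    . . . . . . . . .
    . . . X . . . . .
    . . . . . . . . .
    . . X . . . . . .
    . X . . . . . . .
    . X . . . . . . .
    . X . . . . . . .
    . . . . . . . . .
    . . . . . . . . .
T2:
  degenerate (2·area = 0) — covers nothing

Final: 12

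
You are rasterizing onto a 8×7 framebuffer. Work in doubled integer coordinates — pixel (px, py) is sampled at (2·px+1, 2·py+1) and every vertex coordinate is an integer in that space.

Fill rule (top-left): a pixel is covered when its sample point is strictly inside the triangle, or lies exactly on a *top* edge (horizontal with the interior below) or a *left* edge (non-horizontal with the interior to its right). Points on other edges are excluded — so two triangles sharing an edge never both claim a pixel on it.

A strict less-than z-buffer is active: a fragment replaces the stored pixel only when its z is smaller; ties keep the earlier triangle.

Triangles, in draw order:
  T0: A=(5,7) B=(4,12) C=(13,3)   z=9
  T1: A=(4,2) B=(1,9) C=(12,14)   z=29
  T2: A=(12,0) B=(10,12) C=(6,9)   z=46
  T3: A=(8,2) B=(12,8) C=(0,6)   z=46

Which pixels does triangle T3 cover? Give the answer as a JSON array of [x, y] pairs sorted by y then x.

T0:
  2·area = 36  (B↔C swapped to make it positive)
  edge (5, 7)→(13, 3): d=(8,-4) top-left  bias=+0
  edge (13, 3)→(4, 12): d=(-9,9) right/bottom  bias=-1
  edge (4, 12)→(5, 7): d=(1,-5) top-left  bias=+0
    (7,0)@(15, 1): e=[-8,0,44] → ·  [on edge]
    (6,1)@(13, 3): e=[0,0,36] → ·  [on edge]
    (4,2)@(9, 5): e=[0,18,18] → #  [on edge]
    (5,2)@(11, 5): e=[8,0,28] → ·  [on edge]
    (2,3)@(5, 7): e=[0,36,0] → #  [on edge]
    (3,3)@(7, 7): e=[8,18,10] → #
    (4,3)@(9, 7): e=[16,0,20] → ·  [on edge]
    (0,4)@(1, 9): e=[0,54,-18] → ·  [on edge]
    (2,4)@(5, 9): e=[16,18,2] → #
    (3,4)@(7, 9): e=[24,0,12] → ·  [on edge]
    (2,5)@(5, 11): e=[32,0,4] → ·  [on edge]
    (1,6)@(3, 13): e=[40,0,-4] → ·  [on edge]
  covered (4 px):
    · · · · · · · ·
    · · · · · · · ·
    · · · · # · · ·
    · · # # · · · ·
    · · # · · · · ·
    · · · · · · · ·
    · · · · · · · ·
T1:
  2·area = 92  (B↔C swapped to make it positive)
  edge (4, 2)→(12, 14): d=(8,12) right/bottom  bias=-1
  edge (12, 14)→(1, 9): d=(-11,-5) top-left  bias=+0
  edge (1, 9)→(4, 2): d=(3,-7) top-left  bias=+0
    (1,2)@(3, 5): e=[36,54,2] → #
    (2,2)@(5, 5): e=[12,64,16] → #
    (3,2)@(7, 5): e=[-12,74,30] → ·
    (1,3)@(3, 7): e=[52,32,8] → #
    (3,3)@(7, 7): e=[4,52,36] → #
    (4,3)@(9, 7): e=[-20,62,50] → ·
    (0,4)@(1, 9): e=[92,0,0] → #  [on edge]
    (4,4)@(9, 9): e=[-4,40,56] → ·
    (0,5)@(1, 11): e=[108,-22,6] → ·
    (1,5)@(3, 11): e=[84,-12,20] → ·
    (2,5)@(5, 11): e=[60,-2,34] → ·
    (3,5)@(7, 11): e=[36,8,48] → #
  covered (12 px):
    · · · · · · · ·
    · · · · · · · ·
    · # # · · · · ·
    · # # # · · · ·
    # # # # · · · ·
    · · · # # · · ·
    · · · · · # · ·
T2:
  2·area = 54
  edge (12, 0)→(10, 12): d=(-2,12) right/bottom  bias=-1
  edge (10, 12)→(6, 9): d=(-4,-3) top-left  bias=+0
  edge (6, 9)→(12, 0): d=(6,-9) top-left  bias=+0
    (5,1)@(11, 3): e=[6,39,9] → #
    (6,1)@(13, 3): e=[-18,45,27] → ·
    (4,2)@(9, 5): e=[26,25,3] → #
    (6,2)@(13, 5): e=[-22,37,39] → ·
    (4,3)@(9, 7): e=[22,17,15] → #
    (5,3)@(11, 7): e=[-2,23,33] → ·
    (3,4)@(7, 9): e=[42,3,9] → #
    (5,4)@(11, 9): e=[-6,15,45] → ·
    (3,5)@(7, 11): e=[38,-5,21] → ·
    (4,5)@(9, 11): e=[14,1,39] → #
    (5,5)@(11, 11): e=[-10,7,57] → ·
    (4,6)@(9, 13): e=[10,-7,51] → ·
  covered (7 px):
    · · · · · · · ·
    · · · · · # · ·
    · · · · # # · ·
    · · · · # · · ·
    · · · # # · · ·
    · · · · # · · ·
    · · · · · · · ·
T3:
  2·area = 64
  edge (8, 2)→(12, 8): d=(4,6) right/bottom  bias=-1
  edge (12, 8)→(0, 6): d=(-12,-2) top-left  bias=+0
  edge (0, 6)→(8, 2): d=(8,-4) top-left  bias=+0
    (3,1)@(7, 3): e=[10,50,4] → #
    (4,1)@(9, 3): e=[-2,54,12] → ·
    (1,2)@(3, 5): e=[42,18,4] → #
    (2,2)@(5, 5): e=[30,22,12] → #
    (4,2)@(9, 5): e=[6,30,28] → #
    (5,2)@(11, 5): e=[-6,34,36] → ·
    (1,3)@(3, 7): e=[50,-6,20] → ·
    (2,3)@(5, 7): e=[38,-2,28] → ·
    (3,3)@(7, 7): e=[26,2,36] → #
    (5,3)@(11, 7): e=[2,10,52] → #
    (6,3)@(13, 7): e=[-10,14,60] → ·
    (3,4)@(7, 9): e=[34,-22,52] → ·
  covered (8 px):
    · · · · · · · ·
    · · · # · · · ·
    · # # # # · · ·
    · · · # # # · ·
    · · · · · · · ·
    · · · · · · · ·
    · · · · · · · ·

Result: [[3,1],[1,2],[2,2],[3,2],[4,2],[3,3],[4,3],[5,3]]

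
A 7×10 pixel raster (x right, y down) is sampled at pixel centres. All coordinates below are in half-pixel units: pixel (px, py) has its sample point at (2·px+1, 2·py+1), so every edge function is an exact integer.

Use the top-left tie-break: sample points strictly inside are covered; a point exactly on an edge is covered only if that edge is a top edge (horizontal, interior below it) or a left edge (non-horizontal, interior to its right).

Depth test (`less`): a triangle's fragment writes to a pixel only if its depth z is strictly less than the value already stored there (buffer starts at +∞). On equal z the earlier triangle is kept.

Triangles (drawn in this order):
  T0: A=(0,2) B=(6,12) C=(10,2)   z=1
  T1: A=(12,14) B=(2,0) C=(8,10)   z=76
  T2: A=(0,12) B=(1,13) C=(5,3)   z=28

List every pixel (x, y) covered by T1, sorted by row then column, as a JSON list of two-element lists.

T0:
  2·area = 100  (B↔C swapped to make it positive)
  edge (0, 2)→(10, 2): d=(10,0) top-left  bias=+0
  edge (10, 2)→(6, 12): d=(-4,10) right/bottom  bias=-1
  edge (6, 12)→(0, 2): d=(-6,-10) top-left  bias=+0
    (0,1)@(1, 3): e=[10,86,4] → X
    (1,1)@(3, 3): e=[10,66,24] → X
    (2,1)@(5, 3): e=[10,46,44] → X
    (3,1)@(7, 3): e=[10,26,64] → X
    (4,1)@(9, 3): e=[10,6,84] → X
    (5,1)@(11, 3): e=[10,-14,104] → .
    (0,2)@(1, 5): e=[30,78,-8] → .
    (1,2)@(3, 5): e=[30,58,12] → X
    (4,2)@(9, 5): e=[30,-2,72] → .
    (1,3)@(3, 7): e=[50,50,0] → X  [on edge]
    (4,3)@(9, 7): e=[50,-10,60] → .
    (1,4)@(3, 9): e=[70,42,-12] → .
    (4,8)@(9, 17): e=[150,-50,0] → .  [on edge]
  covered (13 px):
    . . . . . . .
    X X X X X . .
    . X X X . . .
    . X X X . . .
    . . X X . . .
    . . . . . . .
    . . . . . . .
    . . . . . . .
    . . . . . . .
    . . . . . . .
T1:
  2·area = 16  (B↔C swapped to make it positive)
  edge (12, 14)→(8, 10): d=(-4,-4) top-left  bias=+0
  edge (8, 10)→(2, 0): d=(-6,-10) top-left  bias=+0
  edge (2, 0)→(12, 14): d=(10,14) right/bottom  bias=-1
    (0,1)@(1, 3): e=[0,-28,44] → .  [on edge]
    (1,2)@(3, 5): e=[0,-20,36] → .  [on edge]
    (2,2)@(5, 5): e=[8,0,8] → X  [on edge]
    (3,2)@(7, 5): e=[16,20,-20] → .
    (2,3)@(5, 7): e=[0,-12,28] → .  [on edge]
    (3,3)@(7, 7): e=[8,8,0] → .  [on edge]
    (3,4)@(7, 9): e=[0,-4,20] → .  [on edge]
    (4,5)@(9, 11): e=[0,4,12] → X  [on edge]
    (5,5)@(11, 11): e=[8,24,-16] → .
    (4,6)@(9, 13): e=[-8,-8,32] → .
    (5,6)@(11, 13): e=[0,12,4] → X  [on edge]
    (6,6)@(13, 13): e=[8,32,-24] → .
    (5,7)@(11, 15): e=[-8,0,24] → .  [on edge]
    (6,7)@(13, 15): e=[0,20,-4] → .  [on edge]
  covered (3 px):
    . . . . . . .
    . . . . . . .
    . . X . . . .
    . . . . . . .
    . . . . . . .
    . . . . X . .
    . . . . . X .
    . . . . . . .
    . . . . . . .
    . . . . . . .
T2:
  2·area = 14  (B↔C swapped to make it positive)
  edge (0, 12)→(5, 3): d=(5,-9) top-left  bias=+0
  edge (5, 3)→(1, 13): d=(-4,10) right/bottom  bias=-1
  edge (1, 13)→(0, 12): d=(-1,-1) top-left  bias=+0
    (2,1)@(5, 3): e=[0,0,14] → .  [on edge]
    (1,3)@(3, 7): e=[2,4,8] → X
    (2,3)@(5, 7): e=[20,-16,10] → .
    (1,4)@(3, 9): e=[12,-4,6] → .
    (0,5)@(1, 11): e=[4,8,2] → X
    (1,5)@(3, 11): e=[22,-12,4] → .
    (0,6)@(1, 13): e=[14,0,0] → .  [on edge]
    (1,7)@(3, 15): e=[42,-28,0] → .  [on edge]
    (2,8)@(5, 17): e=[70,-56,0] → .  [on edge]
    (3,9)@(7, 19): e=[98,-84,0] → .  [on edge]
  covered (2 px):
    . . . . . . .
    . . . . . . .
    . . . . . . .
    . X . . . . .
    . . . . . . .
    X . . . . . .
    . . . . . . .
    . . . . . . .
    . . . . . . .
    . . . . . . .

Result: [[2,2],[4,5],[5,6]]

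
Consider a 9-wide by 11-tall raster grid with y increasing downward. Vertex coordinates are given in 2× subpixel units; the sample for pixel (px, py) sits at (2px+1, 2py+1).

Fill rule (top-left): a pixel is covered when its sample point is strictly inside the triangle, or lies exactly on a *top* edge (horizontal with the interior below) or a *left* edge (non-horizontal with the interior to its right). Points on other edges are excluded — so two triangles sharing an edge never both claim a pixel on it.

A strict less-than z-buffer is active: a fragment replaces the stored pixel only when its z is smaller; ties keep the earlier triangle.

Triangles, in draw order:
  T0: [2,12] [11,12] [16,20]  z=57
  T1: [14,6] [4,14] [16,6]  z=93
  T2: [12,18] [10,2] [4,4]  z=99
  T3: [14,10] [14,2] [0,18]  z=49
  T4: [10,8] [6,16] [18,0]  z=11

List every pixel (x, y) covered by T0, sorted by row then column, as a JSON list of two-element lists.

T0:
  2·area = 72
  edge (2, 12)→(11, 12): d=(9,0) top-left  bias=+0
  edge (11, 12)→(16, 20): d=(5,8) right/bottom  bias=-1
  edge (16, 20)→(2, 12): d=(-14,-8) top-left  bias=+0
    (2,6)@(5, 13): e=[9,53,10] → #
    (3,6)@(7, 13): e=[9,37,26] → #
    (4,6)@(9, 13): e=[9,21,42] → #
    (5,6)@(11, 13): e=[9,5,58] → #
    (6,6)@(13, 13): e=[9,-11,74] → ·
    (2,7)@(5, 15): e=[27,63,-18] → ·
    (3,7)@(7, 15): e=[27,47,-2] → ·
    (4,7)@(9, 15): e=[27,31,14] → #
    (6,7)@(13, 15): e=[27,-1,46] → ·
    (4,8)@(9, 17): e=[45,41,-14] → ·
    (5,8)@(11, 17): e=[45,25,2] → #
    (6,8)@(13, 17): e=[45,9,18] → #
  covered (9 px):
    · · · · · · · · ·
    · · · · · · · · ·
    · · · · · · · · ·
    · · · · · · · · ·
    · · · · · · · · ·
    · · · · · · · · ·
    · · # # # # · · ·
    · · · · # # · · ·
    · · · · · # # · ·
    · · · · · · · # ·
    · · · · · · · · ·
T1:
  2·area = 16  (B↔C swapped to make it positive)
  edge (14, 6)→(16, 6): d=(2,0) top-left  bias=+0
  edge (16, 6)→(4, 14): d=(-12,8) right/bottom  bias=-1
  edge (4, 14)→(14, 6): d=(10,-8) top-left  bias=+0
    (6,3)@(13, 7): e=[2,12,2] → #
    (7,3)@(15, 7): e=[2,-4,18] → ·
    (5,4)@(11, 9): e=[6,4,6] → #
    (6,4)@(13, 9): e=[6,-12,22] → ·
    (5,5)@(11, 11): e=[10,-20,26] → ·
  covered (2 px):
    · · · · · · · · ·
    · · · · · · · · ·
    · · · · · · · · ·
    · · · · · · # · ·
    · · · · · # · · ·
    · · · · · · · · ·
    · · · · · · · · ·
    · · · · · · · · ·
    · · · · · · · · ·
    · · · · · · · · ·
    · · · · · · · · ·
T2:
  2·area = 100  (B↔C swapped to make it positive)
  edge (12, 18)→(4, 4): d=(-8,-14) top-left  bias=+0
  edge (4, 4)→(10, 2): d=(6,-2) top-left  bias=+0
  edge (10, 2)→(12, 18): d=(2,16) right/bottom  bias=-1
    (6,0)@(13, 1): e=[150,0,-50] → ·  [on edge]
    (3,1)@(7, 3): e=[50,0,50] → #  [on edge]
    (4,1)@(9, 3): e=[78,4,18] → #
    (5,1)@(11, 3): e=[106,8,-14] → ·
    (0,2)@(1, 5): e=[-50,0,150] → ·  [on edge]
    (2,2)@(5, 5): e=[6,8,86] → #
    (5,2)@(11, 5): e=[90,20,-10] → ·
    (2,3)@(5, 7): e=[-10,20,90] → ·
    (3,3)@(7, 7): e=[18,24,58] → #
    (5,3)@(11, 7): e=[74,32,-6] → ·
    (3,4)@(7, 9): e=[2,36,62] → #
    (5,4)@(11, 9): e=[58,44,-2] → ·
  covered (13 px):
    · · · · · · · · ·
    · · · # # · · · ·
    · · # # # · · · ·
    · · · # # · · · ·
    · · · # # · · · ·
    · · · · # # · · ·
    · · · · · # · · ·
    · · · · · # · · ·
    · · · · · · · · ·
    · · · · · · · · ·
    · · · · · · · · ·
T3:
  2·area = 112  (B↔C swapped to make it positive)
  edge (14, 10)→(0, 18): d=(-14,8) right/bottom  bias=-1
  edge (0, 18)→(14, 2): d=(14,-16) top-left  bias=+0
  edge (14, 2)→(14, 10): d=(0,8) right/bottom  bias=-1
    (6,2)@(13, 5): e=[78,26,8] → #
    (7,2)@(15, 5): e=[62,58,-8] → ·
    (5,3)@(11, 7): e=[66,22,24] → #
    (7,3)@(15, 7): e=[34,86,-8] → ·
    (4,4)@(9, 9): e=[54,18,40] → #
    (7,4)@(15, 9): e=[6,114,-8] → ·
    (3,5)@(7, 11): e=[42,14,56] → #
    (6,5)@(13, 11): e=[-6,110,8] → ·
    (2,6)@(5, 13): e=[30,10,72] → #
    (4,6)@(9, 13): e=[-2,74,40] → ·
    (5,6)@(11, 13): e=[-18,106,24] → ·
    (1,7)@(3, 15): e=[18,6,88] → #
  covered (14 px):
    · · · · · · · · ·
    · · · · · · · · ·
    · · · · · · # · ·
    · · · · · # # · ·
    · · · · # # # · ·
    · · · # # # · · ·
    · · # # · · · · ·
    · # # · · · · · ·
    # · · · · · · · ·
    · · · · · · · · ·
    · · · · · · · · ·
T4:
  2·area = 32  (B↔C swapped to make it positive)
  edge (10, 8)→(18, 0): d=(8,-8) top-left  bias=+0
  edge (18, 0)→(6, 16): d=(-12,16) right/bottom  bias=-1
  edge (6, 16)→(10, 8): d=(4,-8) top-left  bias=+0
    (8,0)@(17, 1): e=[0,4,28] → #  [on edge]
    (7,1)@(15, 3): e=[0,12,20] → #  [on edge]
    (8,1)@(17, 3): e=[16,-20,36] → ·
    (6,2)@(13, 5): e=[0,20,12] → #  [on edge]
    (7,2)@(15, 5): e=[16,-12,28] → ·
    (5,3)@(11, 7): e=[0,28,4] → #  [on edge]
    (6,3)@(13, 7): e=[16,-4,20] → ·
    (4,4)@(9, 9): e=[0,36,-4] → ·  [on edge]
    (5,4)@(11, 9): e=[16,4,12] → #
    (6,4)@(13, 9): e=[32,-28,28] → ·
    (3,5)@(7, 11): e=[0,44,-12] → ·  [on edge]
    (4,5)@(9, 11): e=[16,12,4] → #
    (2,6)@(5, 13): e=[0,52,-20] → ·  [on edge]
    (1,7)@(3, 15): e=[0,60,-28] → ·  [on edge]
    (0,8)@(1, 17): e=[0,68,-36] → ·  [on edge]
  covered (6 px):
    · · · · · · · · #
    · · · · · · · # ·
    · · · · · · # · ·
    · · · · · # · · ·
    · · · · · # · · ·
    · · · · # · · · ·
    · · · · · · · · ·
    · · · · · · · · ·
    · · · · · · · · ·
    · · · · · · · · ·
    · · · · · · · · ·

Answer: [[2,6],[3,6],[4,6],[5,6],[4,7],[5,7],[5,8],[6,8],[7,9]]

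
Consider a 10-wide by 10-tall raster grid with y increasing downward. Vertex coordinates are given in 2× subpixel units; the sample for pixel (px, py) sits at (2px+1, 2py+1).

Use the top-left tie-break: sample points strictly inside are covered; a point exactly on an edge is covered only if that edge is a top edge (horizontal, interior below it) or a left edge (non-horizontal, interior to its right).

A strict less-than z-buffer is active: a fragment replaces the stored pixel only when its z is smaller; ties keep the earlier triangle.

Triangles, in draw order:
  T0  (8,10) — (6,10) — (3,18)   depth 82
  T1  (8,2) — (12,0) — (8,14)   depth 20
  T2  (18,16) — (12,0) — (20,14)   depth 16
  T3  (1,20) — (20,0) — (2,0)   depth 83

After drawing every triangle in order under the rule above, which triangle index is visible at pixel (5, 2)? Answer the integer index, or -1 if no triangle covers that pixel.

T0:
  2·area = 16  (B↔C swapped to make it positive)
  edge (8, 10)→(3, 18): d=(-5,8) right/bottom  bias=-1
  edge (3, 18)→(6, 10): d=(3,-8) top-left  bias=+0
  edge (6, 10)→(8, 10): d=(2,0) top-left  bias=+0
    (3,5)@(7, 11): e=[3,11,2] → #
    (4,5)@(9, 11): e=[-13,27,2] → ·
    (2,6)@(5, 13): e=[9,1,6] → #
    (3,6)@(7, 13): e=[-7,17,6] → ·
    (2,7)@(5, 15): e=[-1,7,10] → ·
  covered (2 px):
    · · · · · · · · · ·
    · · · · · · · · · ·
    · · · · · · · · · ·
    · · · · · · · · · ·
    · · · · · · · · · ·
    · · · # · · · · · ·
    · · # · · · · · · ·
    · · · · · · · · · ·
    · · · · · · · · · ·
    · · · · · · · · · ·
T1:
  2·area = 48
  edge (8, 2)→(12, 0): d=(4,-2) top-left  bias=+0
  edge (12, 0)→(8, 14): d=(-4,14) right/bottom  bias=-1
  edge (8, 14)→(8, 2): d=(0,-12) top-left  bias=+0
    (5,0)@(11, 1): e=[2,10,36] → #
    (6,0)@(13, 1): e=[6,-18,60] → ·
    (4,1)@(9, 3): e=[6,30,12] → #
    (6,1)@(13, 3): e=[14,-26,60] → ·
    (4,2)@(9, 5): e=[14,22,12] → #
    (5,2)@(11, 5): e=[18,-6,36] → ·
    (4,3)@(9, 7): e=[22,14,12] → #
    (5,3)@(11, 7): e=[26,-14,36] → ·
    (4,4)@(9, 9): e=[30,6,12] → #
    (5,4)@(11, 9): e=[34,-22,36] → ·
    (4,5)@(9, 11): e=[38,-2,12] → ·
  covered (6 px):
    · · · · · # · · · ·
    · · · · # # · · · ·
    · · · · # · · · · ·
    · · · · # · · · · ·
    · · · · # · · · · ·
    · · · · · · · · · ·
    · · · · · · · · · ·
    · · · · · · · · · ·
    · · · · · · · · · ·
    · · · · · · · · · ·
T2:
  2·area = 44
  edge (18, 16)→(12, 0): d=(-6,-16) top-left  bias=+0
  edge (12, 0)→(20, 14): d=(8,14) right/bottom  bias=-1
  edge (20, 14)→(18, 16): d=(-2,2) right/bottom  bias=-1
    (7,3)@(15, 7): e=[6,14,24] → #
    (8,3)@(17, 7): e=[38,-14,20] → ·
    (7,4)@(15, 9): e=[-6,30,20] → ·
    (8,4)@(17, 9): e=[26,2,16] → #
    (9,4)@(19, 9): e=[58,-26,12] → ·
    (8,5)@(17, 11): e=[14,18,12] → #
    (9,5)@(19, 11): e=[46,-10,8] → ·
    (8,6)@(17, 13): e=[2,34,8] → #
    (9,6)@(19, 13): e=[34,6,4] → #
    (8,7)@(17, 15): e=[-10,50,4] → ·
    (9,7)@(19, 15): e=[22,22,0] → ·  [on edge]
    (8,8)@(17, 17): e=[-22,66,0] → ·  [on edge]
    (7,9)@(15, 19): e=[-66,110,0] → ·  [on edge]
  covered (5 px):
    · · · · · · · · · ·
    · · · · · · · · · ·
    · · · · · · · · · ·
    · · · · · · · # · ·
    · · · · · · · · # ·
    · · · · · · · · # ·
    · · · · · · · · # #
    · · · · · · · · · ·
    · · · · · · · · · ·
    · · · · · · · · · ·
T3:
  2·area = 360  (B↔C swapped to make it positive)
  edge (1, 20)→(2, 0): d=(1,-20) top-left  bias=+0
  edge (2, 0)→(20, 0): d=(18,0) top-left  bias=+0
  edge (20, 0)→(1, 20): d=(-19,20) right/bottom  bias=-1
    (1,0)@(3, 1): e=[21,18,321] → #
    (2,0)@(5, 1): e=[61,18,281] → #
    (3,0)@(7, 1): e=[101,18,241] → #
    (4,0)@(9, 1): e=[141,18,201] → #
    (5,0)@(11, 1): e=[181,18,161] → #
    (6,0)@(13, 1): e=[221,18,121] → #
    (7,0)@(15, 1): e=[261,18,81] → #
    (8,0)@(17, 1): e=[301,18,41] → #
    (9,0)@(19, 1): e=[341,18,1] → #
    (1,1)@(3, 3): e=[23,54,283] → #
    (9,1)@(19, 3): e=[343,54,-37] → ·
    (1,2)@(3, 5): e=[25,90,245] → #
  covered (45 px):
    · # # # # # # # # #
    · # # # # # # # # ·
    · # # # # # # # · ·
    · # # # # # # · · ·
    · # # # # # · · · ·
    · # # # # · · · · ·
    · # # # · · · · · ·
    · # # · · · · · · ·
    · # · · · · · · · ·
    · · · · · · · · · ·

Z-buffer (winner per pixel, '.' = empty):
  . 3 3 3 3 1 3 3 3 3
  . 3 3 3 1 1 3 3 3 .
  . 3 3 3 1 3 3 3 . .
  . 3 3 3 1 3 3 2 . .
  . 3 3 3 1 3 . . 2 .
  . 3 3 0 3 . . . 2 .
  . 3 0 3 . . . . 2 2
  . 3 3 . . . . . . .
  . 3 . . . . . . . .
  . . . . . . . . . .

Result: 3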